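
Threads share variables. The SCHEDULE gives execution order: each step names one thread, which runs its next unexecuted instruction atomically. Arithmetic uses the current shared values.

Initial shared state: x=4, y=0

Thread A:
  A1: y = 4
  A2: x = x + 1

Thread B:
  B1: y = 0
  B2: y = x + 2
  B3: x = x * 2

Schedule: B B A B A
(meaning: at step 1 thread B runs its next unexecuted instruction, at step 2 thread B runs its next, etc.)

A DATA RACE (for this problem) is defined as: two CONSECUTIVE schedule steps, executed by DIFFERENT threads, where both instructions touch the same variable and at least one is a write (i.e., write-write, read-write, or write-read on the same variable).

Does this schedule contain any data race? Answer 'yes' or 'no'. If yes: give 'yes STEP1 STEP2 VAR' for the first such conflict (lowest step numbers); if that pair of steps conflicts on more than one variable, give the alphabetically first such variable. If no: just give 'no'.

Steps 1,2: same thread (B). No race.
Steps 2,3: B(y = x + 2) vs A(y = 4). RACE on y (W-W).
Steps 3,4: A(r=-,w=y) vs B(r=x,w=x). No conflict.
Steps 4,5: B(x = x * 2) vs A(x = x + 1). RACE on x (W-W).
First conflict at steps 2,3.

Answer: yes 2 3 y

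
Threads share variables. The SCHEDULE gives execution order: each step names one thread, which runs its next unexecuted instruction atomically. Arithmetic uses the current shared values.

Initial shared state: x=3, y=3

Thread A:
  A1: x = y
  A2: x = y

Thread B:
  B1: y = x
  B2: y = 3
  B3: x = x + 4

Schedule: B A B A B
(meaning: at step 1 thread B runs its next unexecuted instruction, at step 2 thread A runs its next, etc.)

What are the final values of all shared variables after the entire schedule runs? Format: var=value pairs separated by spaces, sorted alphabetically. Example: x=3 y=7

Step 1: thread B executes B1 (y = x). Shared: x=3 y=3. PCs: A@0 B@1
Step 2: thread A executes A1 (x = y). Shared: x=3 y=3. PCs: A@1 B@1
Step 3: thread B executes B2 (y = 3). Shared: x=3 y=3. PCs: A@1 B@2
Step 4: thread A executes A2 (x = y). Shared: x=3 y=3. PCs: A@2 B@2
Step 5: thread B executes B3 (x = x + 4). Shared: x=7 y=3. PCs: A@2 B@3

Answer: x=7 y=3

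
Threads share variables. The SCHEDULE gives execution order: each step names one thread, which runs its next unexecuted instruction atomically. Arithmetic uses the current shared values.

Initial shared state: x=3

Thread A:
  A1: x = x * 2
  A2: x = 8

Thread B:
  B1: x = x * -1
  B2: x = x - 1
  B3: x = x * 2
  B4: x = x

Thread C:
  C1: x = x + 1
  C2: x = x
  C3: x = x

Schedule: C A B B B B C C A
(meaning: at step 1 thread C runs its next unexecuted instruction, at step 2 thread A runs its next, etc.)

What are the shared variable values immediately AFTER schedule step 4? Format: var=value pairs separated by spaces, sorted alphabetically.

Answer: x=-9

Derivation:
Step 1: thread C executes C1 (x = x + 1). Shared: x=4. PCs: A@0 B@0 C@1
Step 2: thread A executes A1 (x = x * 2). Shared: x=8. PCs: A@1 B@0 C@1
Step 3: thread B executes B1 (x = x * -1). Shared: x=-8. PCs: A@1 B@1 C@1
Step 4: thread B executes B2 (x = x - 1). Shared: x=-9. PCs: A@1 B@2 C@1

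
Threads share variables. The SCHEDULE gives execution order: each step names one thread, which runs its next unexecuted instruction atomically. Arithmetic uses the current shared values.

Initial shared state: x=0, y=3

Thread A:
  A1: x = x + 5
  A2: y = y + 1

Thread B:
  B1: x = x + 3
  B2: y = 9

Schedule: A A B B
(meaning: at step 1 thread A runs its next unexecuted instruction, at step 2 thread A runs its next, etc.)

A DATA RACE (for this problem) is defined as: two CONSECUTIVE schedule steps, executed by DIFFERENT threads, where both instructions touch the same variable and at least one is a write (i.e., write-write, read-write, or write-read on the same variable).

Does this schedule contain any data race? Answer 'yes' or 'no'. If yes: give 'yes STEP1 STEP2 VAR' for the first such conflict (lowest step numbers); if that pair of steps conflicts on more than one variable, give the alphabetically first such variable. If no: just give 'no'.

Answer: no

Derivation:
Steps 1,2: same thread (A). No race.
Steps 2,3: A(r=y,w=y) vs B(r=x,w=x). No conflict.
Steps 3,4: same thread (B). No race.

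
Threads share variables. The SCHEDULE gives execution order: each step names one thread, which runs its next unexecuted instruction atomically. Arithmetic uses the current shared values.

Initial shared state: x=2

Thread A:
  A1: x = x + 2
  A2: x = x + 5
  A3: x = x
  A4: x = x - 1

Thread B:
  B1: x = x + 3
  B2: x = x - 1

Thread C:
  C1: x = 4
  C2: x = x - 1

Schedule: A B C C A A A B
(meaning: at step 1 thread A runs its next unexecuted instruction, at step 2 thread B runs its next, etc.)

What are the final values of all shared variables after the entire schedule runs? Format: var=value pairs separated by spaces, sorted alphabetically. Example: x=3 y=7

Answer: x=6

Derivation:
Step 1: thread A executes A1 (x = x + 2). Shared: x=4. PCs: A@1 B@0 C@0
Step 2: thread B executes B1 (x = x + 3). Shared: x=7. PCs: A@1 B@1 C@0
Step 3: thread C executes C1 (x = 4). Shared: x=4. PCs: A@1 B@1 C@1
Step 4: thread C executes C2 (x = x - 1). Shared: x=3. PCs: A@1 B@1 C@2
Step 5: thread A executes A2 (x = x + 5). Shared: x=8. PCs: A@2 B@1 C@2
Step 6: thread A executes A3 (x = x). Shared: x=8. PCs: A@3 B@1 C@2
Step 7: thread A executes A4 (x = x - 1). Shared: x=7. PCs: A@4 B@1 C@2
Step 8: thread B executes B2 (x = x - 1). Shared: x=6. PCs: A@4 B@2 C@2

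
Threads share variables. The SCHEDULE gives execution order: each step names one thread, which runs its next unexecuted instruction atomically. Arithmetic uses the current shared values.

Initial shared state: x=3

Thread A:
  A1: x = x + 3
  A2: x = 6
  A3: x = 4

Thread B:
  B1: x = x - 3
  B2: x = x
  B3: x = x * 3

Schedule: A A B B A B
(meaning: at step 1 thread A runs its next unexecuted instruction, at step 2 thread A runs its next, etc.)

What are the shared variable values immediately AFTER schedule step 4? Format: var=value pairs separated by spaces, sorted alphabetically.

Step 1: thread A executes A1 (x = x + 3). Shared: x=6. PCs: A@1 B@0
Step 2: thread A executes A2 (x = 6). Shared: x=6. PCs: A@2 B@0
Step 3: thread B executes B1 (x = x - 3). Shared: x=3. PCs: A@2 B@1
Step 4: thread B executes B2 (x = x). Shared: x=3. PCs: A@2 B@2

Answer: x=3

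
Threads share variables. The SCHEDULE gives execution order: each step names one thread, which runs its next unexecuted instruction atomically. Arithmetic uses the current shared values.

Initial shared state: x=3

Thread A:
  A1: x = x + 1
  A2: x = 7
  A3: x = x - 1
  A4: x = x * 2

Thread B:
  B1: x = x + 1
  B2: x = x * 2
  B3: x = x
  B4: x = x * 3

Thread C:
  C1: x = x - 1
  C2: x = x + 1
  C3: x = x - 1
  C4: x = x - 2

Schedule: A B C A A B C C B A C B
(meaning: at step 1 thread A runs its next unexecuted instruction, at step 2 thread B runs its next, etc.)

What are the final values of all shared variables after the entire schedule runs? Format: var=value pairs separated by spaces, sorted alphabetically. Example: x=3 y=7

Answer: x=66

Derivation:
Step 1: thread A executes A1 (x = x + 1). Shared: x=4. PCs: A@1 B@0 C@0
Step 2: thread B executes B1 (x = x + 1). Shared: x=5. PCs: A@1 B@1 C@0
Step 3: thread C executes C1 (x = x - 1). Shared: x=4. PCs: A@1 B@1 C@1
Step 4: thread A executes A2 (x = 7). Shared: x=7. PCs: A@2 B@1 C@1
Step 5: thread A executes A3 (x = x - 1). Shared: x=6. PCs: A@3 B@1 C@1
Step 6: thread B executes B2 (x = x * 2). Shared: x=12. PCs: A@3 B@2 C@1
Step 7: thread C executes C2 (x = x + 1). Shared: x=13. PCs: A@3 B@2 C@2
Step 8: thread C executes C3 (x = x - 1). Shared: x=12. PCs: A@3 B@2 C@3
Step 9: thread B executes B3 (x = x). Shared: x=12. PCs: A@3 B@3 C@3
Step 10: thread A executes A4 (x = x * 2). Shared: x=24. PCs: A@4 B@3 C@3
Step 11: thread C executes C4 (x = x - 2). Shared: x=22. PCs: A@4 B@3 C@4
Step 12: thread B executes B4 (x = x * 3). Shared: x=66. PCs: A@4 B@4 C@4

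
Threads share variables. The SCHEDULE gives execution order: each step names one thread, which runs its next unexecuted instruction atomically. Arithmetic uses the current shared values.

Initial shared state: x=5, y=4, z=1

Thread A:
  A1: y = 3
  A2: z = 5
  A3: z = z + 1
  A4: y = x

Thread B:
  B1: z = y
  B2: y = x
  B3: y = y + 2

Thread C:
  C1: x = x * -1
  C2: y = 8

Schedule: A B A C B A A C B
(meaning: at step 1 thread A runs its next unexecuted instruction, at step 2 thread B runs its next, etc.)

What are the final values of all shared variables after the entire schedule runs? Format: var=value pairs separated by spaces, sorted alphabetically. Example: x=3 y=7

Step 1: thread A executes A1 (y = 3). Shared: x=5 y=3 z=1. PCs: A@1 B@0 C@0
Step 2: thread B executes B1 (z = y). Shared: x=5 y=3 z=3. PCs: A@1 B@1 C@0
Step 3: thread A executes A2 (z = 5). Shared: x=5 y=3 z=5. PCs: A@2 B@1 C@0
Step 4: thread C executes C1 (x = x * -1). Shared: x=-5 y=3 z=5. PCs: A@2 B@1 C@1
Step 5: thread B executes B2 (y = x). Shared: x=-5 y=-5 z=5. PCs: A@2 B@2 C@1
Step 6: thread A executes A3 (z = z + 1). Shared: x=-5 y=-5 z=6. PCs: A@3 B@2 C@1
Step 7: thread A executes A4 (y = x). Shared: x=-5 y=-5 z=6. PCs: A@4 B@2 C@1
Step 8: thread C executes C2 (y = 8). Shared: x=-5 y=8 z=6. PCs: A@4 B@2 C@2
Step 9: thread B executes B3 (y = y + 2). Shared: x=-5 y=10 z=6. PCs: A@4 B@3 C@2

Answer: x=-5 y=10 z=6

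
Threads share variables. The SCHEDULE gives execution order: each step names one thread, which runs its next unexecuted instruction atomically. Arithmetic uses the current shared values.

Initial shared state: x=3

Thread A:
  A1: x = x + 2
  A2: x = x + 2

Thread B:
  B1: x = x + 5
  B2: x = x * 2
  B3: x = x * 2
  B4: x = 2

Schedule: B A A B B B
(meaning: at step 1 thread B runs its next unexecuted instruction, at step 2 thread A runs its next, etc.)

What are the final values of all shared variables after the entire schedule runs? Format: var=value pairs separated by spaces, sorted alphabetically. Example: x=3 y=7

Step 1: thread B executes B1 (x = x + 5). Shared: x=8. PCs: A@0 B@1
Step 2: thread A executes A1 (x = x + 2). Shared: x=10. PCs: A@1 B@1
Step 3: thread A executes A2 (x = x + 2). Shared: x=12. PCs: A@2 B@1
Step 4: thread B executes B2 (x = x * 2). Shared: x=24. PCs: A@2 B@2
Step 5: thread B executes B3 (x = x * 2). Shared: x=48. PCs: A@2 B@3
Step 6: thread B executes B4 (x = 2). Shared: x=2. PCs: A@2 B@4

Answer: x=2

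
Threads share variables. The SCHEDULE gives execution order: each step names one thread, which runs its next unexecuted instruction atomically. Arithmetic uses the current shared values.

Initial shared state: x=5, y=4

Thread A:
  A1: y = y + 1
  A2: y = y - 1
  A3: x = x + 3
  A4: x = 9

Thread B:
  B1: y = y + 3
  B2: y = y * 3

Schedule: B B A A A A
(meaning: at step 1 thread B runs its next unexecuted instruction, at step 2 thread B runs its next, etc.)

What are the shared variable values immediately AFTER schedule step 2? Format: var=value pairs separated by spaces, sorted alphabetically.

Step 1: thread B executes B1 (y = y + 3). Shared: x=5 y=7. PCs: A@0 B@1
Step 2: thread B executes B2 (y = y * 3). Shared: x=5 y=21. PCs: A@0 B@2

Answer: x=5 y=21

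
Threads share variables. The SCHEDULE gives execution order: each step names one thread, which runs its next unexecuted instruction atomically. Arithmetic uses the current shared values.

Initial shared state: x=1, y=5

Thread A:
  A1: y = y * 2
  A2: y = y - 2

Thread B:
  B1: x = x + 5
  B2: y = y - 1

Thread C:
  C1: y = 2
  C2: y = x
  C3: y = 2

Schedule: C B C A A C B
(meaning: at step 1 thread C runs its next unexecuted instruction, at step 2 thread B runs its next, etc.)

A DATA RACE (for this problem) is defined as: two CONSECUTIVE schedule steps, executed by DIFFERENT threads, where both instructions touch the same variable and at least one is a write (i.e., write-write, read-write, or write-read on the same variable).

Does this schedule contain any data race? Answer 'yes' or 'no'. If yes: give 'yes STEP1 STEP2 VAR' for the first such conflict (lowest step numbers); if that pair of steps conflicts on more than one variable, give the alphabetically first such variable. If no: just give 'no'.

Steps 1,2: C(r=-,w=y) vs B(r=x,w=x). No conflict.
Steps 2,3: B(x = x + 5) vs C(y = x). RACE on x (W-R).
Steps 3,4: C(y = x) vs A(y = y * 2). RACE on y (W-W).
Steps 4,5: same thread (A). No race.
Steps 5,6: A(y = y - 2) vs C(y = 2). RACE on y (W-W).
Steps 6,7: C(y = 2) vs B(y = y - 1). RACE on y (W-W).
First conflict at steps 2,3.

Answer: yes 2 3 x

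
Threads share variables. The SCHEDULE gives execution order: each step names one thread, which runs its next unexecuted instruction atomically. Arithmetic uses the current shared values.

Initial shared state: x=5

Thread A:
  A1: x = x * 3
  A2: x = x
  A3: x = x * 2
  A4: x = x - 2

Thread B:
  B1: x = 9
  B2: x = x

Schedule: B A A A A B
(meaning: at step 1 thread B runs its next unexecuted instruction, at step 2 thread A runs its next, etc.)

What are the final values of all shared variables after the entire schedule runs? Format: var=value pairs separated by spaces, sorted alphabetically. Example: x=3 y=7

Answer: x=52

Derivation:
Step 1: thread B executes B1 (x = 9). Shared: x=9. PCs: A@0 B@1
Step 2: thread A executes A1 (x = x * 3). Shared: x=27. PCs: A@1 B@1
Step 3: thread A executes A2 (x = x). Shared: x=27. PCs: A@2 B@1
Step 4: thread A executes A3 (x = x * 2). Shared: x=54. PCs: A@3 B@1
Step 5: thread A executes A4 (x = x - 2). Shared: x=52. PCs: A@4 B@1
Step 6: thread B executes B2 (x = x). Shared: x=52. PCs: A@4 B@2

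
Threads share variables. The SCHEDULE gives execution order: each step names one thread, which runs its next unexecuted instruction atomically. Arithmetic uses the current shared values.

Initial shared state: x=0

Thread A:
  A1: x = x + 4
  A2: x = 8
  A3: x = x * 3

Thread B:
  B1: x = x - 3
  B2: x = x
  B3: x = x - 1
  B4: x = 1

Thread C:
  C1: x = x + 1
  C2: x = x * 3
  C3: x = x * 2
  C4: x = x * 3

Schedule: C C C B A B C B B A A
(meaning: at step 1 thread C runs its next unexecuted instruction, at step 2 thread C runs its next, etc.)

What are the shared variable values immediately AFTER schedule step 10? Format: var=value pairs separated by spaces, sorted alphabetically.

Step 1: thread C executes C1 (x = x + 1). Shared: x=1. PCs: A@0 B@0 C@1
Step 2: thread C executes C2 (x = x * 3). Shared: x=3. PCs: A@0 B@0 C@2
Step 3: thread C executes C3 (x = x * 2). Shared: x=6. PCs: A@0 B@0 C@3
Step 4: thread B executes B1 (x = x - 3). Shared: x=3. PCs: A@0 B@1 C@3
Step 5: thread A executes A1 (x = x + 4). Shared: x=7. PCs: A@1 B@1 C@3
Step 6: thread B executes B2 (x = x). Shared: x=7. PCs: A@1 B@2 C@3
Step 7: thread C executes C4 (x = x * 3). Shared: x=21. PCs: A@1 B@2 C@4
Step 8: thread B executes B3 (x = x - 1). Shared: x=20. PCs: A@1 B@3 C@4
Step 9: thread B executes B4 (x = 1). Shared: x=1. PCs: A@1 B@4 C@4
Step 10: thread A executes A2 (x = 8). Shared: x=8. PCs: A@2 B@4 C@4

Answer: x=8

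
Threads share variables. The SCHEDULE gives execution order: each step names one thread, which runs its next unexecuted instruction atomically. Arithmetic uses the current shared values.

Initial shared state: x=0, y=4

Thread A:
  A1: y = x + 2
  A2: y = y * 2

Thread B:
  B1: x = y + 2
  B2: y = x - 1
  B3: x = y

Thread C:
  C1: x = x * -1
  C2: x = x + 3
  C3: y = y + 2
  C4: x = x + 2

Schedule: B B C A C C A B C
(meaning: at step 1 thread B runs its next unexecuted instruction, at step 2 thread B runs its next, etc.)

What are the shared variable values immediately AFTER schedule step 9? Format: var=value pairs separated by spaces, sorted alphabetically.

Step 1: thread B executes B1 (x = y + 2). Shared: x=6 y=4. PCs: A@0 B@1 C@0
Step 2: thread B executes B2 (y = x - 1). Shared: x=6 y=5. PCs: A@0 B@2 C@0
Step 3: thread C executes C1 (x = x * -1). Shared: x=-6 y=5. PCs: A@0 B@2 C@1
Step 4: thread A executes A1 (y = x + 2). Shared: x=-6 y=-4. PCs: A@1 B@2 C@1
Step 5: thread C executes C2 (x = x + 3). Shared: x=-3 y=-4. PCs: A@1 B@2 C@2
Step 6: thread C executes C3 (y = y + 2). Shared: x=-3 y=-2. PCs: A@1 B@2 C@3
Step 7: thread A executes A2 (y = y * 2). Shared: x=-3 y=-4. PCs: A@2 B@2 C@3
Step 8: thread B executes B3 (x = y). Shared: x=-4 y=-4. PCs: A@2 B@3 C@3
Step 9: thread C executes C4 (x = x + 2). Shared: x=-2 y=-4. PCs: A@2 B@3 C@4

Answer: x=-2 y=-4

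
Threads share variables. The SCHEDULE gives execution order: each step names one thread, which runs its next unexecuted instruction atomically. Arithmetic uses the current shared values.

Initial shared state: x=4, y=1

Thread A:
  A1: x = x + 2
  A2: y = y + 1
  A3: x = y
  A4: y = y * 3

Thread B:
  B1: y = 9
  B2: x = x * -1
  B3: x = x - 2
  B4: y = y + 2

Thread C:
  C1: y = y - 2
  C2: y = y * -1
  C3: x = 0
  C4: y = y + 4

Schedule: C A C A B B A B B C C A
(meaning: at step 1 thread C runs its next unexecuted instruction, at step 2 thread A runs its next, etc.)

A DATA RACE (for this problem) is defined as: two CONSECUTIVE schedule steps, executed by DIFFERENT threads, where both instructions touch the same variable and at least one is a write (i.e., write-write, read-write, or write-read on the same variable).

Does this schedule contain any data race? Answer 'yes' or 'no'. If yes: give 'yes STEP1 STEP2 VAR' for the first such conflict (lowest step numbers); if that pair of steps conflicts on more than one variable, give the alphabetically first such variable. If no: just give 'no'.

Answer: yes 3 4 y

Derivation:
Steps 1,2: C(r=y,w=y) vs A(r=x,w=x). No conflict.
Steps 2,3: A(r=x,w=x) vs C(r=y,w=y). No conflict.
Steps 3,4: C(y = y * -1) vs A(y = y + 1). RACE on y (W-W).
Steps 4,5: A(y = y + 1) vs B(y = 9). RACE on y (W-W).
Steps 5,6: same thread (B). No race.
Steps 6,7: B(x = x * -1) vs A(x = y). RACE on x (W-W).
Steps 7,8: A(x = y) vs B(x = x - 2). RACE on x (W-W).
Steps 8,9: same thread (B). No race.
Steps 9,10: B(r=y,w=y) vs C(r=-,w=x). No conflict.
Steps 10,11: same thread (C). No race.
Steps 11,12: C(y = y + 4) vs A(y = y * 3). RACE on y (W-W).
First conflict at steps 3,4.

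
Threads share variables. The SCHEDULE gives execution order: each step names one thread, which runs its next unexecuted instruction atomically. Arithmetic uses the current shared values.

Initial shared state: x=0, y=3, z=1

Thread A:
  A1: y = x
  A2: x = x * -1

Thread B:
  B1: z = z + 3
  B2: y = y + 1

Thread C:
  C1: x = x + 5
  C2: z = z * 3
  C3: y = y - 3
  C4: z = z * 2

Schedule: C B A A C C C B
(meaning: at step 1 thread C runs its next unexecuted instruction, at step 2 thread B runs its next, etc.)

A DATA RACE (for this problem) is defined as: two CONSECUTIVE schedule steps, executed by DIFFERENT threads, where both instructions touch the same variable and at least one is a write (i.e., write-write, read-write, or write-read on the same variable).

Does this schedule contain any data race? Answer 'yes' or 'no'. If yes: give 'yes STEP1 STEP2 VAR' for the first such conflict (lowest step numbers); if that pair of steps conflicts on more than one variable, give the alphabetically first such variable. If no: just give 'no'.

Answer: no

Derivation:
Steps 1,2: C(r=x,w=x) vs B(r=z,w=z). No conflict.
Steps 2,3: B(r=z,w=z) vs A(r=x,w=y). No conflict.
Steps 3,4: same thread (A). No race.
Steps 4,5: A(r=x,w=x) vs C(r=z,w=z). No conflict.
Steps 5,6: same thread (C). No race.
Steps 6,7: same thread (C). No race.
Steps 7,8: C(r=z,w=z) vs B(r=y,w=y). No conflict.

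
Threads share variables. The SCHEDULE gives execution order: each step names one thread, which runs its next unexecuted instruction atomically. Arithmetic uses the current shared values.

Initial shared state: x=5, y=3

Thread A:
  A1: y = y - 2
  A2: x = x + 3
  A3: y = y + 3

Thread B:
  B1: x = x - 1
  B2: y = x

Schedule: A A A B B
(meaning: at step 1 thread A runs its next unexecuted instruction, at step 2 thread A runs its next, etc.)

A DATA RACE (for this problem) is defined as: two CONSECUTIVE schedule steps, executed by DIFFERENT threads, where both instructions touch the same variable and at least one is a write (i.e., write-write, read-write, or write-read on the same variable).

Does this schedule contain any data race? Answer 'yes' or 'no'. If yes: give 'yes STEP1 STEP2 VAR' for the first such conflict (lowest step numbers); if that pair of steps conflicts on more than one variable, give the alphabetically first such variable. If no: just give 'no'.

Steps 1,2: same thread (A). No race.
Steps 2,3: same thread (A). No race.
Steps 3,4: A(r=y,w=y) vs B(r=x,w=x). No conflict.
Steps 4,5: same thread (B). No race.

Answer: no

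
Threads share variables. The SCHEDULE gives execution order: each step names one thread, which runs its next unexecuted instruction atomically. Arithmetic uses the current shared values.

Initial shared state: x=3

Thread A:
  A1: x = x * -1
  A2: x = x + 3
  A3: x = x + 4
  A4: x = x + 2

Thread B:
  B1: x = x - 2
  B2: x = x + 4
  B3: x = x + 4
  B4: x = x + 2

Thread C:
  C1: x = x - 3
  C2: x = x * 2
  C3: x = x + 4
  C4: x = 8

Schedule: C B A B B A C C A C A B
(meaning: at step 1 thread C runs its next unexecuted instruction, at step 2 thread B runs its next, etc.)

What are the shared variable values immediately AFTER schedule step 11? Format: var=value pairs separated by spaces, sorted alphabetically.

Step 1: thread C executes C1 (x = x - 3). Shared: x=0. PCs: A@0 B@0 C@1
Step 2: thread B executes B1 (x = x - 2). Shared: x=-2. PCs: A@0 B@1 C@1
Step 3: thread A executes A1 (x = x * -1). Shared: x=2. PCs: A@1 B@1 C@1
Step 4: thread B executes B2 (x = x + 4). Shared: x=6. PCs: A@1 B@2 C@1
Step 5: thread B executes B3 (x = x + 4). Shared: x=10. PCs: A@1 B@3 C@1
Step 6: thread A executes A2 (x = x + 3). Shared: x=13. PCs: A@2 B@3 C@1
Step 7: thread C executes C2 (x = x * 2). Shared: x=26. PCs: A@2 B@3 C@2
Step 8: thread C executes C3 (x = x + 4). Shared: x=30. PCs: A@2 B@3 C@3
Step 9: thread A executes A3 (x = x + 4). Shared: x=34. PCs: A@3 B@3 C@3
Step 10: thread C executes C4 (x = 8). Shared: x=8. PCs: A@3 B@3 C@4
Step 11: thread A executes A4 (x = x + 2). Shared: x=10. PCs: A@4 B@3 C@4

Answer: x=10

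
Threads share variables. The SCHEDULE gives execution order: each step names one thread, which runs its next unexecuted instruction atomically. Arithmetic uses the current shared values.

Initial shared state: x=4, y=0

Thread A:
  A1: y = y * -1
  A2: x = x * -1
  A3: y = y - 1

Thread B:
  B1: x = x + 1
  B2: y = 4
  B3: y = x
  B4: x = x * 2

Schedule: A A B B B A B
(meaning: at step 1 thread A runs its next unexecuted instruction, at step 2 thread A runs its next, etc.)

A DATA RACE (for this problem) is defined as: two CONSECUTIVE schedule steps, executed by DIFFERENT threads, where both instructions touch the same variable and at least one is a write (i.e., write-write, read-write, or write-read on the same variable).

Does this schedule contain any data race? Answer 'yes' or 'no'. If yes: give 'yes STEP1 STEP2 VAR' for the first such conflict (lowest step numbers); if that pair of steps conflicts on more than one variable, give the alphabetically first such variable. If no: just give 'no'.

Answer: yes 2 3 x

Derivation:
Steps 1,2: same thread (A). No race.
Steps 2,3: A(x = x * -1) vs B(x = x + 1). RACE on x (W-W).
Steps 3,4: same thread (B). No race.
Steps 4,5: same thread (B). No race.
Steps 5,6: B(y = x) vs A(y = y - 1). RACE on y (W-W).
Steps 6,7: A(r=y,w=y) vs B(r=x,w=x). No conflict.
First conflict at steps 2,3.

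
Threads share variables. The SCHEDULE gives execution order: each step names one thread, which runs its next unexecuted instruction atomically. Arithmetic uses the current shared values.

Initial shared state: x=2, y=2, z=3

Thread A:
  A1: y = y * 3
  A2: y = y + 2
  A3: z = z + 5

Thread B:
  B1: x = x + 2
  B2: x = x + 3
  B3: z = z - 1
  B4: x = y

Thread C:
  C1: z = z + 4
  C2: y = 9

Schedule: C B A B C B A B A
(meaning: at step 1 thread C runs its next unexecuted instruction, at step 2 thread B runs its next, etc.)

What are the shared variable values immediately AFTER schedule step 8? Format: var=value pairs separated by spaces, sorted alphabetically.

Step 1: thread C executes C1 (z = z + 4). Shared: x=2 y=2 z=7. PCs: A@0 B@0 C@1
Step 2: thread B executes B1 (x = x + 2). Shared: x=4 y=2 z=7. PCs: A@0 B@1 C@1
Step 3: thread A executes A1 (y = y * 3). Shared: x=4 y=6 z=7. PCs: A@1 B@1 C@1
Step 4: thread B executes B2 (x = x + 3). Shared: x=7 y=6 z=7. PCs: A@1 B@2 C@1
Step 5: thread C executes C2 (y = 9). Shared: x=7 y=9 z=7. PCs: A@1 B@2 C@2
Step 6: thread B executes B3 (z = z - 1). Shared: x=7 y=9 z=6. PCs: A@1 B@3 C@2
Step 7: thread A executes A2 (y = y + 2). Shared: x=7 y=11 z=6. PCs: A@2 B@3 C@2
Step 8: thread B executes B4 (x = y). Shared: x=11 y=11 z=6. PCs: A@2 B@4 C@2

Answer: x=11 y=11 z=6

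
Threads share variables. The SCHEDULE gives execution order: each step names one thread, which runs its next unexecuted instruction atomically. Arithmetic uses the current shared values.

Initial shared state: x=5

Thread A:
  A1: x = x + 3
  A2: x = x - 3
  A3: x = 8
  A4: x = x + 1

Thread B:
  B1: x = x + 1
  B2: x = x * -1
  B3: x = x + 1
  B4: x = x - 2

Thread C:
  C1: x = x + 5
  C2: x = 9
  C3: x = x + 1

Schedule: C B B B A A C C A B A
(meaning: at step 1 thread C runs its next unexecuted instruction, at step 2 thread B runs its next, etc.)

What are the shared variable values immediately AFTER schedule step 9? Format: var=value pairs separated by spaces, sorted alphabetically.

Step 1: thread C executes C1 (x = x + 5). Shared: x=10. PCs: A@0 B@0 C@1
Step 2: thread B executes B1 (x = x + 1). Shared: x=11. PCs: A@0 B@1 C@1
Step 3: thread B executes B2 (x = x * -1). Shared: x=-11. PCs: A@0 B@2 C@1
Step 4: thread B executes B3 (x = x + 1). Shared: x=-10. PCs: A@0 B@3 C@1
Step 5: thread A executes A1 (x = x + 3). Shared: x=-7. PCs: A@1 B@3 C@1
Step 6: thread A executes A2 (x = x - 3). Shared: x=-10. PCs: A@2 B@3 C@1
Step 7: thread C executes C2 (x = 9). Shared: x=9. PCs: A@2 B@3 C@2
Step 8: thread C executes C3 (x = x + 1). Shared: x=10. PCs: A@2 B@3 C@3
Step 9: thread A executes A3 (x = 8). Shared: x=8. PCs: A@3 B@3 C@3

Answer: x=8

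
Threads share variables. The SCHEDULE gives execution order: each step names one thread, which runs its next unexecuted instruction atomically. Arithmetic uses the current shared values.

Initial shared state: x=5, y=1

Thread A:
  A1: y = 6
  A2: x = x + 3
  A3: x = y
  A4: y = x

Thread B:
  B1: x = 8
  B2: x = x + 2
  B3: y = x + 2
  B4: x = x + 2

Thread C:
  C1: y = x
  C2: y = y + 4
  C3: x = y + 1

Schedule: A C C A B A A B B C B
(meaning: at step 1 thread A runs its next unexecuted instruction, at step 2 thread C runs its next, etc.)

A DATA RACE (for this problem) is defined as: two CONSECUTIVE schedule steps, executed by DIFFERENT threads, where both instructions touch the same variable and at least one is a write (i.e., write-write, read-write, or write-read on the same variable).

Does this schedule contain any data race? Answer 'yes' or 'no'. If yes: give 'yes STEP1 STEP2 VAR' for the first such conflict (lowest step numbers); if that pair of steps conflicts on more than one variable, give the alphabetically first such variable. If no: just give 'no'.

Answer: yes 1 2 y

Derivation:
Steps 1,2: A(y = 6) vs C(y = x). RACE on y (W-W).
Steps 2,3: same thread (C). No race.
Steps 3,4: C(r=y,w=y) vs A(r=x,w=x). No conflict.
Steps 4,5: A(x = x + 3) vs B(x = 8). RACE on x (W-W).
Steps 5,6: B(x = 8) vs A(x = y). RACE on x (W-W).
Steps 6,7: same thread (A). No race.
Steps 7,8: A(y = x) vs B(x = x + 2). RACE on x (R-W).
Steps 8,9: same thread (B). No race.
Steps 9,10: B(y = x + 2) vs C(x = y + 1). RACE on x (R-W), y (W-R). Multiple vars; alphabetically first is x.
Steps 10,11: C(x = y + 1) vs B(x = x + 2). RACE on x (W-W).
First conflict at steps 1,2.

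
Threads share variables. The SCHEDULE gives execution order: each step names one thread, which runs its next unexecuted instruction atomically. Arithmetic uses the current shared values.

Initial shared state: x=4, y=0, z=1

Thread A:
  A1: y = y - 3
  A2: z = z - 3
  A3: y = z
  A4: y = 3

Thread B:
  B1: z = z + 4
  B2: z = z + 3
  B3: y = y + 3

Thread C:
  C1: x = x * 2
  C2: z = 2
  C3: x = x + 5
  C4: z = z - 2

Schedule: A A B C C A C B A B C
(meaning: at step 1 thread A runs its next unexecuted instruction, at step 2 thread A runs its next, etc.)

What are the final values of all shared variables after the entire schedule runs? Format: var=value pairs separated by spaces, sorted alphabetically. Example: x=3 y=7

Answer: x=13 y=6 z=3

Derivation:
Step 1: thread A executes A1 (y = y - 3). Shared: x=4 y=-3 z=1. PCs: A@1 B@0 C@0
Step 2: thread A executes A2 (z = z - 3). Shared: x=4 y=-3 z=-2. PCs: A@2 B@0 C@0
Step 3: thread B executes B1 (z = z + 4). Shared: x=4 y=-3 z=2. PCs: A@2 B@1 C@0
Step 4: thread C executes C1 (x = x * 2). Shared: x=8 y=-3 z=2. PCs: A@2 B@1 C@1
Step 5: thread C executes C2 (z = 2). Shared: x=8 y=-3 z=2. PCs: A@2 B@1 C@2
Step 6: thread A executes A3 (y = z). Shared: x=8 y=2 z=2. PCs: A@3 B@1 C@2
Step 7: thread C executes C3 (x = x + 5). Shared: x=13 y=2 z=2. PCs: A@3 B@1 C@3
Step 8: thread B executes B2 (z = z + 3). Shared: x=13 y=2 z=5. PCs: A@3 B@2 C@3
Step 9: thread A executes A4 (y = 3). Shared: x=13 y=3 z=5. PCs: A@4 B@2 C@3
Step 10: thread B executes B3 (y = y + 3). Shared: x=13 y=6 z=5. PCs: A@4 B@3 C@3
Step 11: thread C executes C4 (z = z - 2). Shared: x=13 y=6 z=3. PCs: A@4 B@3 C@4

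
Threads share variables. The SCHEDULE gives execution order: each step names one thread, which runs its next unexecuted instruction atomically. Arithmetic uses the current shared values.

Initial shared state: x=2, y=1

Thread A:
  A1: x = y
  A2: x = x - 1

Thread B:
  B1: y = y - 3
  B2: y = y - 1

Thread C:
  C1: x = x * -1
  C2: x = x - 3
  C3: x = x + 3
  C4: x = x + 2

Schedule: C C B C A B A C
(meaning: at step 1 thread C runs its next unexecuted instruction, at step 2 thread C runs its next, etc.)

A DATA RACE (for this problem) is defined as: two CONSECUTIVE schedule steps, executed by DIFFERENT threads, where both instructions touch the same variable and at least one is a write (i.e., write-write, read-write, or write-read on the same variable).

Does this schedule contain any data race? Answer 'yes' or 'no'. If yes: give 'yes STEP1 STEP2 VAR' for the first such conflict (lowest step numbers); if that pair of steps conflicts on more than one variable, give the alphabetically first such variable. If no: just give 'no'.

Answer: yes 4 5 x

Derivation:
Steps 1,2: same thread (C). No race.
Steps 2,3: C(r=x,w=x) vs B(r=y,w=y). No conflict.
Steps 3,4: B(r=y,w=y) vs C(r=x,w=x). No conflict.
Steps 4,5: C(x = x + 3) vs A(x = y). RACE on x (W-W).
Steps 5,6: A(x = y) vs B(y = y - 1). RACE on y (R-W).
Steps 6,7: B(r=y,w=y) vs A(r=x,w=x). No conflict.
Steps 7,8: A(x = x - 1) vs C(x = x + 2). RACE on x (W-W).
First conflict at steps 4,5.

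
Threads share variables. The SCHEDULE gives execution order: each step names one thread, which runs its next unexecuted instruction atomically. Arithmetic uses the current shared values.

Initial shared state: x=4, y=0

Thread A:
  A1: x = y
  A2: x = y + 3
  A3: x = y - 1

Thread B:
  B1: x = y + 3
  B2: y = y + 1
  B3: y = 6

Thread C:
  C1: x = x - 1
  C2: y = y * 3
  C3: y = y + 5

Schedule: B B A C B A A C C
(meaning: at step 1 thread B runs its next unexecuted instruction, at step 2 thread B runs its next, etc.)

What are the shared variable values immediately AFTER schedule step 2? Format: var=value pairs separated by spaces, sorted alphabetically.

Answer: x=3 y=1

Derivation:
Step 1: thread B executes B1 (x = y + 3). Shared: x=3 y=0. PCs: A@0 B@1 C@0
Step 2: thread B executes B2 (y = y + 1). Shared: x=3 y=1. PCs: A@0 B@2 C@0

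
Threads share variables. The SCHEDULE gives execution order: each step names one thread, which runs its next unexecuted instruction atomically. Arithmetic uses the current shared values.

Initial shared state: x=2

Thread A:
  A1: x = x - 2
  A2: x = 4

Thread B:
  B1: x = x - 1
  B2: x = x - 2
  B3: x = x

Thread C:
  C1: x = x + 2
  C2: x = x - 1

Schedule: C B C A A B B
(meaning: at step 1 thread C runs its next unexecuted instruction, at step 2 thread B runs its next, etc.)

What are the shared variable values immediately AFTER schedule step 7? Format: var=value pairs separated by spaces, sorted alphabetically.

Step 1: thread C executes C1 (x = x + 2). Shared: x=4. PCs: A@0 B@0 C@1
Step 2: thread B executes B1 (x = x - 1). Shared: x=3. PCs: A@0 B@1 C@1
Step 3: thread C executes C2 (x = x - 1). Shared: x=2. PCs: A@0 B@1 C@2
Step 4: thread A executes A1 (x = x - 2). Shared: x=0. PCs: A@1 B@1 C@2
Step 5: thread A executes A2 (x = 4). Shared: x=4. PCs: A@2 B@1 C@2
Step 6: thread B executes B2 (x = x - 2). Shared: x=2. PCs: A@2 B@2 C@2
Step 7: thread B executes B3 (x = x). Shared: x=2. PCs: A@2 B@3 C@2

Answer: x=2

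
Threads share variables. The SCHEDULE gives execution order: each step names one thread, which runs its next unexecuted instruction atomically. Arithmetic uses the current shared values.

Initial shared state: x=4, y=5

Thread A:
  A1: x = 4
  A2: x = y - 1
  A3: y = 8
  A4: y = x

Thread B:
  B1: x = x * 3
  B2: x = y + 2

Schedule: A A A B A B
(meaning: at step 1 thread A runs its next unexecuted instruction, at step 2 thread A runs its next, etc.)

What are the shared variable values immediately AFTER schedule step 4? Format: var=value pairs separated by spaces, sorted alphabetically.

Step 1: thread A executes A1 (x = 4). Shared: x=4 y=5. PCs: A@1 B@0
Step 2: thread A executes A2 (x = y - 1). Shared: x=4 y=5. PCs: A@2 B@0
Step 3: thread A executes A3 (y = 8). Shared: x=4 y=8. PCs: A@3 B@0
Step 4: thread B executes B1 (x = x * 3). Shared: x=12 y=8. PCs: A@3 B@1

Answer: x=12 y=8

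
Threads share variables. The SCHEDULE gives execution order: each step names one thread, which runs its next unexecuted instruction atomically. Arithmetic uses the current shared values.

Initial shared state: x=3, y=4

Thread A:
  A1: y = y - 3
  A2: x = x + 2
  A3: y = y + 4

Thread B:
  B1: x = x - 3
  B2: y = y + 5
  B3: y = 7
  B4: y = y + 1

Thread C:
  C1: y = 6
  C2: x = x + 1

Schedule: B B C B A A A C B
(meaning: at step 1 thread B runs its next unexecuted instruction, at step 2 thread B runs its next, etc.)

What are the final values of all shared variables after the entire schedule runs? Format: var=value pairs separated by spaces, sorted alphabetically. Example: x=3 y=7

Answer: x=3 y=9

Derivation:
Step 1: thread B executes B1 (x = x - 3). Shared: x=0 y=4. PCs: A@0 B@1 C@0
Step 2: thread B executes B2 (y = y + 5). Shared: x=0 y=9. PCs: A@0 B@2 C@0
Step 3: thread C executes C1 (y = 6). Shared: x=0 y=6. PCs: A@0 B@2 C@1
Step 4: thread B executes B3 (y = 7). Shared: x=0 y=7. PCs: A@0 B@3 C@1
Step 5: thread A executes A1 (y = y - 3). Shared: x=0 y=4. PCs: A@1 B@3 C@1
Step 6: thread A executes A2 (x = x + 2). Shared: x=2 y=4. PCs: A@2 B@3 C@1
Step 7: thread A executes A3 (y = y + 4). Shared: x=2 y=8. PCs: A@3 B@3 C@1
Step 8: thread C executes C2 (x = x + 1). Shared: x=3 y=8. PCs: A@3 B@3 C@2
Step 9: thread B executes B4 (y = y + 1). Shared: x=3 y=9. PCs: A@3 B@4 C@2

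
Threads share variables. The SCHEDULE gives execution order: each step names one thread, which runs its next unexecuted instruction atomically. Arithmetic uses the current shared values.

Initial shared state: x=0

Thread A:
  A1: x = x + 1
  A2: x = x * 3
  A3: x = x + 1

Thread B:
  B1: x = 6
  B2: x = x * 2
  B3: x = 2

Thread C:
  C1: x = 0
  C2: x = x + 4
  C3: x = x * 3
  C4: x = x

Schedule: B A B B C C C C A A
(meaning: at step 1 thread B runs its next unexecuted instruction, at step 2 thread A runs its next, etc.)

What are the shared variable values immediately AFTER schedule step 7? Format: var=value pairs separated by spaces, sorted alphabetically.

Answer: x=12

Derivation:
Step 1: thread B executes B1 (x = 6). Shared: x=6. PCs: A@0 B@1 C@0
Step 2: thread A executes A1 (x = x + 1). Shared: x=7. PCs: A@1 B@1 C@0
Step 3: thread B executes B2 (x = x * 2). Shared: x=14. PCs: A@1 B@2 C@0
Step 4: thread B executes B3 (x = 2). Shared: x=2. PCs: A@1 B@3 C@0
Step 5: thread C executes C1 (x = 0). Shared: x=0. PCs: A@1 B@3 C@1
Step 6: thread C executes C2 (x = x + 4). Shared: x=4. PCs: A@1 B@3 C@2
Step 7: thread C executes C3 (x = x * 3). Shared: x=12. PCs: A@1 B@3 C@3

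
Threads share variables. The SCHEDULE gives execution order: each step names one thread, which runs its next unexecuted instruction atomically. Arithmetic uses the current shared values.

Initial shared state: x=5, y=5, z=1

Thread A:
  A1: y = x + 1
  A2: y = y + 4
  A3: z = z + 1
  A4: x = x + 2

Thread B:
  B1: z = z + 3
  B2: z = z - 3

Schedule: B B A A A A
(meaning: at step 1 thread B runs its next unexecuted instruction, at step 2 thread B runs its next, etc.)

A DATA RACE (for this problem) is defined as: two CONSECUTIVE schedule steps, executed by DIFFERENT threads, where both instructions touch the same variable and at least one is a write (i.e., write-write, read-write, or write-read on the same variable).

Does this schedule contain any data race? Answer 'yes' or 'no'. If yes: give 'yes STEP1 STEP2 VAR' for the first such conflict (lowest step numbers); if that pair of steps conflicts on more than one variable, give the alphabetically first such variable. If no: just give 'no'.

Steps 1,2: same thread (B). No race.
Steps 2,3: B(r=z,w=z) vs A(r=x,w=y). No conflict.
Steps 3,4: same thread (A). No race.
Steps 4,5: same thread (A). No race.
Steps 5,6: same thread (A). No race.

Answer: no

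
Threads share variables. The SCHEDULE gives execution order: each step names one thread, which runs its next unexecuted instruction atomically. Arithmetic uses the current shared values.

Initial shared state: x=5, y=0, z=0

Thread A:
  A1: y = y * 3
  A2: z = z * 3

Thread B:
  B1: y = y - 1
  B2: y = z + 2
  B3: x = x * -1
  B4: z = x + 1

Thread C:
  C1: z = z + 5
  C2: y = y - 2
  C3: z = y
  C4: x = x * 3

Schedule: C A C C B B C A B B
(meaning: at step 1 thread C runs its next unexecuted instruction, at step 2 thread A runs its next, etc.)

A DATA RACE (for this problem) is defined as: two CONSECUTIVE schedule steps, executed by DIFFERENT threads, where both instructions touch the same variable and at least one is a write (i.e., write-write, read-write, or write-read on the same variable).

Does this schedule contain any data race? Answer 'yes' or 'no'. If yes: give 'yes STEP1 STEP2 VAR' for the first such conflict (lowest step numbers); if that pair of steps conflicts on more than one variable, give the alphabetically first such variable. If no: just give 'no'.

Answer: yes 2 3 y

Derivation:
Steps 1,2: C(r=z,w=z) vs A(r=y,w=y). No conflict.
Steps 2,3: A(y = y * 3) vs C(y = y - 2). RACE on y (W-W).
Steps 3,4: same thread (C). No race.
Steps 4,5: C(z = y) vs B(y = y - 1). RACE on y (R-W).
Steps 5,6: same thread (B). No race.
Steps 6,7: B(r=z,w=y) vs C(r=x,w=x). No conflict.
Steps 7,8: C(r=x,w=x) vs A(r=z,w=z). No conflict.
Steps 8,9: A(r=z,w=z) vs B(r=x,w=x). No conflict.
Steps 9,10: same thread (B). No race.
First conflict at steps 2,3.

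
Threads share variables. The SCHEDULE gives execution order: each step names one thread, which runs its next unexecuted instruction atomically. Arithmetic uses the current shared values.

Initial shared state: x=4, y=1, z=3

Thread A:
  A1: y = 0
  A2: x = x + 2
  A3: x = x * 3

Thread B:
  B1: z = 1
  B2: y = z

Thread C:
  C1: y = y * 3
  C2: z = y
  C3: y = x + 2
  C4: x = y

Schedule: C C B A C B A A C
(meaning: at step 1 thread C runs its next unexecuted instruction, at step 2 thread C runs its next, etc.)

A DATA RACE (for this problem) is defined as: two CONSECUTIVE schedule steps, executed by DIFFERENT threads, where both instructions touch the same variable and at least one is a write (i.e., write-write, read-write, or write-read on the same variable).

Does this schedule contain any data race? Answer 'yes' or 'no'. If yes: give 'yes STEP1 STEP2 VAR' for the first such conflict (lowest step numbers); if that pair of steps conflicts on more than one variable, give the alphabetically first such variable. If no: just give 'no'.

Steps 1,2: same thread (C). No race.
Steps 2,3: C(z = y) vs B(z = 1). RACE on z (W-W).
Steps 3,4: B(r=-,w=z) vs A(r=-,w=y). No conflict.
Steps 4,5: A(y = 0) vs C(y = x + 2). RACE on y (W-W).
Steps 5,6: C(y = x + 2) vs B(y = z). RACE on y (W-W).
Steps 6,7: B(r=z,w=y) vs A(r=x,w=x). No conflict.
Steps 7,8: same thread (A). No race.
Steps 8,9: A(x = x * 3) vs C(x = y). RACE on x (W-W).
First conflict at steps 2,3.

Answer: yes 2 3 z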